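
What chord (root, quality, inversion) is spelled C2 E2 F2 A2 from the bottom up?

The distinct note names are C, E, F, A. Stacked in thirds they read F–A–C–E, which is a major seventh chord on F.
With the fifth (C) in the bass, the chord is in second inversion (figured bass 4/3).

F major seventh, second inversion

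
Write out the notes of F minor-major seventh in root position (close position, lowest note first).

F, Ab, C, E

Spelling F minor-major seventh: F–Ab–C–E. In root position the root is bass, giving F, Ab, C, E from the bottom.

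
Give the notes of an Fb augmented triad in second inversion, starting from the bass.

C, Fb, Ab

Fb augmented is Fb–Ab–C. Second inversion puts the fifth (C) in the bass, with the remaining tones above: C, Fb, Ab.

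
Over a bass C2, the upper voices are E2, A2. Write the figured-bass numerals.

The notes C, E, A stack in thirds as A–C–E — an A minor triad. The bass C is the third, so this is first inversion: figured 6.

6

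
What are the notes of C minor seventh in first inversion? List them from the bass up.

The chord tones are C–Eb–G–Bb. With the third (Eb) lowest for first inversion: Eb, G, Bb, C.

Eb, G, Bb, C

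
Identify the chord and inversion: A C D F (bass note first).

D minor seventh, second inversion

The distinct note names are A, C, D, F. Stacked in thirds they read D–F–A–C, which is a minor seventh chord on D.
The lowest note is A, the fifth of the chord, so this is second inversion (figured bass 4/3).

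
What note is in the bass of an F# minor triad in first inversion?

A

In first inversion the third is lowest. For F# minor (F#–A–C#) that is A.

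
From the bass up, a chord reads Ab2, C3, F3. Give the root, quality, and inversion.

The pitch classes Ab, C, F arrange in thirds as F–Ab–C: an F minor triad.
The lowest note is Ab, the third of the chord, so this is first inversion (figured bass 6).

F minor, first inversion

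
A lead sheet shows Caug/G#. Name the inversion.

second inversion

Caug/G# means C augmented with G# in the bass. G# is the fifth of C augmented (C–E–G#), so this is second inversion.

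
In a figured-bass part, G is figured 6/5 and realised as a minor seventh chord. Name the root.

The figures 6/5 mean the third of the chord is in the bass. If G is the third of a minor seventh chord, the root is E (chord tones E–G–B–D).

E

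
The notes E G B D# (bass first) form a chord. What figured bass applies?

The notes E, G, B, D# stack in thirds as E–G–B–D# — an E minor-major seventh chord. The bass E is the root, so this is root position: figured 7.

7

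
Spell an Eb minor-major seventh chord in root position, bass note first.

Eb, Gb, Bb, D

Eb minor-major seventh is Eb–Gb–Bb–D. Root position puts the root (Eb) in the bass, with the remaining tones above: Eb, Gb, Bb, D.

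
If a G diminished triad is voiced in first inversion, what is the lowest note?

Bb

The third of G diminished (G–Bb–Db) is Bb; that is the bass in first inversion.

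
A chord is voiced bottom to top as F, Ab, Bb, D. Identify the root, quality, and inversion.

Bb dominant seventh, second inversion

The pitch classes F, Ab, Bb, D arrange in thirds as Bb–D–F–Ab: a Bb dominant seventh chord.
F is the fifth of Bb dominant seventh; fifth in the bass means second inversion (figured bass 4/3).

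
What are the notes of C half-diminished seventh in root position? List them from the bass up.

Spelling C half-diminished seventh: C–Eb–Gb–Bb. In root position the root is bass, giving C, Eb, Gb, Bb from the bottom.

C, Eb, Gb, Bb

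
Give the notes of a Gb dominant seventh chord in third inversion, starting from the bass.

Fb, Gb, Bb, Db

Spelling Gb dominant seventh: Gb–Bb–Db–Fb. In third inversion the seventh is bass, giving Fb, Gb, Bb, Db from the bottom.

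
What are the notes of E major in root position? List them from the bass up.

E, G#, B

E major is E–G#–B. Root position puts the root (E) in the bass, with the remaining tones above: E, G#, B.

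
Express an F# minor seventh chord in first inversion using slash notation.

F#m7/A

First inversion of F# minor seventh has the third (A) in the bass. As a slash chord: F#m7/A.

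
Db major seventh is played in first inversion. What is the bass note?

F

The third of Db major seventh (Db–F–Ab–C) is F; that is the bass in first inversion.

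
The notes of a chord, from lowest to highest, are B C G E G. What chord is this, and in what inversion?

The pitch classes B, C, G, E arrange in thirds as C–E–G–B: a C major seventh chord.
With the seventh (B) in the bass, the chord is in third inversion (figured bass 4/2).

C major seventh, third inversion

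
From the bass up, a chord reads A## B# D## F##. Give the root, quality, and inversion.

B# major seventh, third inversion

The pitch classes A##, B#, D##, F## arrange in thirds as B#–D##–F##–A##: a B# major seventh chord.
A## is the seventh of B# major seventh; seventh in the bass means third inversion (figured bass 4/2).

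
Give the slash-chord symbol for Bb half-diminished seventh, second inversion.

Bbø7/Fb

Second inversion of Bb half-diminished seventh has the fifth (Fb) in the bass. As a slash chord: Bbø7/Fb.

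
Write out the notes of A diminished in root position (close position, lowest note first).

A, C, Eb

The chord tones are A–C–Eb. With the root (A) lowest for root position: A, C, Eb.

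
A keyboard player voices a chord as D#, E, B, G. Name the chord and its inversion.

E minor-major seventh, third inversion

The distinct note names are D#, E, B, G. Stacked in thirds they read E–G–B–D#, which is a minor-major seventh chord on E.
With the seventh (D#) in the bass, the chord is in third inversion (figured bass 4/2).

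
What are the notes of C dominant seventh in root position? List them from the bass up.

C, E, G, Bb

Spelling C dominant seventh: C–E–G–Bb. In root position the root is bass, giving C, E, G, Bb from the bottom.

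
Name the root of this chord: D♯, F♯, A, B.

The distinct letter names are D#, F#, A, B. Arranged as a stack of thirds they read B–D#–F#–A, so B is the root (a B dominant seventh chord).

B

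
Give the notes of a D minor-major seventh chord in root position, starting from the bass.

D minor-major seventh is D–F–A–C#. Root position puts the root (D) in the bass, with the remaining tones above: D, F, A, C#.

D, F, A, C#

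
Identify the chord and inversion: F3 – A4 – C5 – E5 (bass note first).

F major seventh, root position

The distinct note names are F, A, C, E. Stacked in thirds they read F–A–C–E, which is a major seventh chord on F.
The lowest note is F, the root of the chord, so this is root position (figured bass 7).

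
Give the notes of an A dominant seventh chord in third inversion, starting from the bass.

G, A, C#, E

A dominant seventh is A–C#–E–G. Third inversion puts the seventh (G) in the bass, with the remaining tones above: G, A, C#, E.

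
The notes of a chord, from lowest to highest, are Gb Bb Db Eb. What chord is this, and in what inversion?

The pitch classes Gb, Bb, Db, Eb arrange in thirds as Eb–Gb–Bb–Db: an Eb minor seventh chord.
With the third (Gb) in the bass, the chord is in first inversion (figured bass 6/5).

Eb minor seventh, first inversion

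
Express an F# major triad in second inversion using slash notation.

Second inversion of F# major has the fifth (C#) in the bass. As a slash chord: F#M/C#.

F#M/C#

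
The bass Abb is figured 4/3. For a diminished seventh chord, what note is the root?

Db

The figures 4/3 mean the fifth of the chord is in the bass. If Abb is the fifth of a diminished seventh chord, the root is Db (chord tones Db–Fb–Abb–Cbb).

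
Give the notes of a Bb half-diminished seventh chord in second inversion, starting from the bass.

Fb, Ab, Bb, Db

Spelling Bb half-diminished seventh: Bb–Db–Fb–Ab. In second inversion the fifth is bass, giving Fb, Ab, Bb, Db from the bottom.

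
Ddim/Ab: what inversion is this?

second inversion

Ddim/Ab means D diminished with Ab in the bass. Ab is the fifth of D diminished (D–F–Ab), so this is second inversion.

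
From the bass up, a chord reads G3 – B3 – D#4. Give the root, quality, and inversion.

G augmented, root position

Reducing to letter names: G, B, D#. These stack in thirds as G–B–D# — a G augmented triad.
G is the root of G augmented; root in the bass means root position (figured bass 5/3).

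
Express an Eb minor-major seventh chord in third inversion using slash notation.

Ebm(maj7)/D

Third inversion of Eb minor-major seventh has the seventh (D) in the bass. As a slash chord: Ebm(maj7)/D.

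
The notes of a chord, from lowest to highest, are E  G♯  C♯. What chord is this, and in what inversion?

The pitch classes E, G#, C# arrange in thirds as C#–E–G#: a C# minor triad.
The lowest note is E, the third of the chord, so this is first inversion (figured bass 6).

C# minor, first inversion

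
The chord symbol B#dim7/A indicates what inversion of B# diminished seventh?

B#dim7/A means B# diminished seventh with A in the bass. A is the seventh of B# diminished seventh (B#–D#–F#–A), so this is third inversion.

third inversion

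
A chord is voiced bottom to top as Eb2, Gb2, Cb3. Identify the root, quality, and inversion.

The distinct note names are Eb, Gb, Cb. Stacked in thirds they read Cb–Eb–Gb, which is a major triad on Cb.
The lowest note is Eb, the third of the chord, so this is first inversion (figured bass 6).

Cb major, first inversion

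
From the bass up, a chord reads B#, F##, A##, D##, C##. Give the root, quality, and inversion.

B# major ninth, root position

The pitch classes B#, F##, A##, D##, C## arrange in thirds as B#–D##–F##–A##–C##: a B# major ninth chord.
The lowest note is B#, the root of the chord, so this is root position.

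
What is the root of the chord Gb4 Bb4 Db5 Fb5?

Reordering Gb, Bb, Db, Fb into stacked thirds gives Gb–Bb–Db–Fb; the bottom of that stack, Gb, is the root.

Gb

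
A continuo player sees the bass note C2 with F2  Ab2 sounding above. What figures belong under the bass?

The notes C, F, Ab stack in thirds as F–Ab–C — an F minor triad. The bass C is the fifth, so this is second inversion: figured 6/4.

6/4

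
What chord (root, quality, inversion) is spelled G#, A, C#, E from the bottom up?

Reducing to letter names: G#, A, C#, E. These stack in thirds as A–C#–E–G# — an A major seventh chord.
With the seventh (G#) in the bass, the chord is in third inversion (figured bass 4/2).

A major seventh, third inversion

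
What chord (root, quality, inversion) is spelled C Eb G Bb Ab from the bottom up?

The distinct note names are C, Eb, G, Bb, Ab. Stacked in thirds they read Ab–C–Eb–G–Bb, which is a major ninth chord on Ab.
The lowest note is C, the third of the chord, so this is first inversion.

Ab major ninth, first inversion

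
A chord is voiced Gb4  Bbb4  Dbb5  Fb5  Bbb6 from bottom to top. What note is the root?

Gb

The distinct letter names are Gb, Bbb, Dbb, Fb. Arranged as a stack of thirds they read Gb–Bbb–Dbb–Fb, so Gb is the root (a Gb half-diminished seventh chord).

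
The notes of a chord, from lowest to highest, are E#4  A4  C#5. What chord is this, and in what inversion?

A augmented, second inversion

The pitch classes E#, A, C# arrange in thirds as A–C#–E#: an A augmented triad.
With the fifth (E#) in the bass, the chord is in second inversion (figured bass 6/4).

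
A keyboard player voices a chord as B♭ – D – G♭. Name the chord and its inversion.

Gb augmented, first inversion

Reducing to letter names: Bb, D, Gb. These stack in thirds as Gb–Bb–D — a Gb augmented triad.
Bb is the third of Gb augmented; third in the bass means first inversion (figured bass 6).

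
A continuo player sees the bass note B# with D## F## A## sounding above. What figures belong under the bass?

7

The notes B#, D##, F##, A## stack in thirds as B#–D##–F##–A## — a B# major seventh chord. The bass B# is the root, so this is root position: figured 7.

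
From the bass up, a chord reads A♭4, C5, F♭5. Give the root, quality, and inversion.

Fb augmented, first inversion

The distinct note names are Ab, C, Fb. Stacked in thirds they read Fb–Ab–C, which is an augmented triad on Fb.
Ab is the third of Fb augmented; third in the bass means first inversion (figured bass 6).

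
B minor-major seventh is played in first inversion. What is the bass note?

D

B minor-major seventh is B–D–F#–A#. First inversion places the third in the bass: D.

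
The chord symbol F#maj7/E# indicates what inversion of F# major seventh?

third inversion

F#maj7/E# means F# major seventh with E# in the bass. E# is the seventh of F# major seventh (F#–A#–C#–E#), so this is third inversion.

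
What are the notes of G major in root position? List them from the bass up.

G, B, D

The chord tones are G–B–D. With the root (G) lowest for root position: G, B, D.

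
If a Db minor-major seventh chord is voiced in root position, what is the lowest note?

The root of Db minor-major seventh (Db–Fb–Ab–C) is Db; that is the bass in root position.

Db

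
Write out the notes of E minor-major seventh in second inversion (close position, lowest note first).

E minor-major seventh is E–G–B–D#. Second inversion puts the fifth (B) in the bass, with the remaining tones above: B, D#, E, G.

B, D#, E, G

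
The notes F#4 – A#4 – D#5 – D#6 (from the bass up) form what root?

D#

F#, A#, D# are the tones of a D# minor triad (D#–F#–A#), making D# the root.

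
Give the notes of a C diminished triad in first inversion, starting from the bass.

Eb, Gb, C

The chord tones are C–Eb–Gb. With the third (Eb) lowest for first inversion: Eb, Gb, C.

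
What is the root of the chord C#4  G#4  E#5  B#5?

C#

Reordering C#, G#, E#, B# into stacked thirds gives C#–E#–G#–B#; the bottom of that stack, C#, is the root.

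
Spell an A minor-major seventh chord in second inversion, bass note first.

E, G#, A, C

Spelling A minor-major seventh: A–C–E–G#. In second inversion the fifth is bass, giving E, G#, A, C from the bottom.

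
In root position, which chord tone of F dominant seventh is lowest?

F

F dominant seventh is F–A–C–Eb. Root position places the root in the bass: F.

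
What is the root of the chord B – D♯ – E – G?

Reordering B, D#, E, G into stacked thirds gives E–G–B–D#; the bottom of that stack, E, is the root.

E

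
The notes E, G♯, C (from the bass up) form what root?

C

Reordering E, G#, C into stacked thirds gives C–E–G#; the bottom of that stack, C, is the root.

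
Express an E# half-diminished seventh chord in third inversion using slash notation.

Third inversion of E# half-diminished seventh has the seventh (D#) in the bass. As a slash chord: E#ø7/D#.

E#ø7/D#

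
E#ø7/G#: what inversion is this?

first inversion

E#ø7/G# means E# half-diminished seventh with G# in the bass. G# is the third of E# half-diminished seventh (E#–G#–B–D#), so this is first inversion.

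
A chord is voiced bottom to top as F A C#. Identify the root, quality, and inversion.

F augmented, root position

Reducing to letter names: F, A, C#. These stack in thirds as F–A–C# — an F augmented triad.
F is the root of F augmented; root in the bass means root position (figured bass 5/3).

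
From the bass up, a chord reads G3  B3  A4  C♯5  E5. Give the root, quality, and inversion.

Reducing to letter names: G, B, A, C#, E. These stack in thirds as A–C#–E–G–B — an A dominant ninth chord.
The lowest note is G, the seventh of the chord, so this is third inversion.

A dominant ninth, third inversion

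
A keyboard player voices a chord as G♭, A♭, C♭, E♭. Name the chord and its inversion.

Reducing to letter names: Gb, Ab, Cb, Eb. These stack in thirds as Ab–Cb–Eb–Gb — an Ab minor seventh chord.
Gb is the seventh of Ab minor seventh; seventh in the bass means third inversion (figured bass 4/2).

Ab minor seventh, third inversion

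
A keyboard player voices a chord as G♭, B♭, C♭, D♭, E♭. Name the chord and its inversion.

The pitch classes Gb, Bb, Cb, Db, Eb arrange in thirds as Cb–Eb–Gb–Bb–Db: a Cb major ninth chord.
Gb is the fifth of Cb major ninth; fifth in the bass means second inversion.

Cb major ninth, second inversion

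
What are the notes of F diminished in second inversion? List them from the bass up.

Cb, F, Ab

Spelling F diminished: F–Ab–Cb. In second inversion the fifth is bass, giving Cb, F, Ab from the bottom.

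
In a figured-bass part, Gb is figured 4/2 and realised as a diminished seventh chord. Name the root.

The figures 4/2 mean the seventh of the chord is in the bass. If Gb is the seventh of a diminished seventh chord, the root is A (chord tones A–C–Eb–Gb).

A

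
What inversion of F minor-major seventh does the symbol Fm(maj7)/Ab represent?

Fm(maj7)/Ab means F minor-major seventh with Ab in the bass. Ab is the third of F minor-major seventh (F–Ab–C–E), so this is first inversion.

first inversion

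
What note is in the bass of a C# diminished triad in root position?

The root of C# diminished (C#–E–G) is C#; that is the bass in root position.

C#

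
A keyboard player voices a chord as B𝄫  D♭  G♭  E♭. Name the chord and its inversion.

Reducing to letter names: Bbb, Db, Gb, Eb. These stack in thirds as Eb–Gb–Bbb–Db — an Eb half-diminished seventh chord.
The lowest note is Bbb, the fifth of the chord, so this is second inversion (figured bass 4/3).

Eb half-diminished seventh, second inversion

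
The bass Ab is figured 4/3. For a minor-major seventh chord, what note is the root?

Db

The figures 4/3 mean the fifth of the chord is in the bass. If Ab is the fifth of a minor-major seventh chord, the root is Db (chord tones Db–Fb–Ab–C).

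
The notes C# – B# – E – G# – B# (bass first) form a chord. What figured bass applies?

The notes C#, B#, E, G# stack in thirds as C#–E–G#–B# — a C# minor-major seventh chord. The bass C# is the root, so this is root position: figured 7.

7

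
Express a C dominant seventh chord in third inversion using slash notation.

Third inversion of C dominant seventh has the seventh (Bb) in the bass. As a slash chord: C7/Bb.

C7/Bb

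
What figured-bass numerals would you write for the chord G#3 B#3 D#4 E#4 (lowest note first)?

6/5

The notes G#, B#, D#, E# stack in thirds as E#–G#–B#–D# — an E# minor seventh chord. The bass G# is the third, so this is first inversion: figured 6/5.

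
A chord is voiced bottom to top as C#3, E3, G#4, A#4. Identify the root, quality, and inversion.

A# half-diminished seventh, first inversion

The pitch classes C#, E, G#, A# arrange in thirds as A#–C#–E–G#: an A# half-diminished seventh chord.
With the third (C#) in the bass, the chord is in first inversion (figured bass 6/5).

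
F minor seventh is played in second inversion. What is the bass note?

F minor seventh is F–Ab–C–Eb. Second inversion places the fifth in the bass: C.

C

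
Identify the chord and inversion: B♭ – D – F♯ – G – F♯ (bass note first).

The distinct note names are Bb, D, F#, G. Stacked in thirds they read G–Bb–D–F#, which is a minor-major seventh chord on G.
The lowest note is Bb, the third of the chord, so this is first inversion (figured bass 6/5).

G minor-major seventh, first inversion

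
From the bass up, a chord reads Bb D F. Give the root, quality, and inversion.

The distinct note names are Bb, D, F. Stacked in thirds they read Bb–D–F, which is a major triad on Bb.
The lowest note is Bb, the root of the chord, so this is root position (figured bass 5/3).

Bb major, root position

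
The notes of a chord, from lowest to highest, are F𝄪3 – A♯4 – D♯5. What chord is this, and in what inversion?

D# major, first inversion

The pitch classes F##, A#, D# arrange in thirds as D#–F##–A#: a D# major triad.
With the third (F##) in the bass, the chord is in first inversion (figured bass 6).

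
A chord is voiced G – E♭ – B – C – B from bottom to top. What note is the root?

Reordering G, Eb, B, C into stacked thirds gives C–Eb–G–B; the bottom of that stack, C, is the root.

C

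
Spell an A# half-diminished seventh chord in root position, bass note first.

A#, C#, E, G#

A# half-diminished seventh is A#–C#–E–G#. Root position puts the root (A#) in the bass, with the remaining tones above: A#, C#, E, G#.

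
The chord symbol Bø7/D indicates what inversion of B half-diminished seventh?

first inversion

Bø7/D means B half-diminished seventh with D in the bass. D is the third of B half-diminished seventh (B–D–F–A), so this is first inversion.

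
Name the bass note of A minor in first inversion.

C

A minor is A–C–E. First inversion places the third in the bass: C.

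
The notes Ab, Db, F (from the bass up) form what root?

Db

The distinct letter names are Ab, Db, F. Arranged as a stack of thirds they read Db–F–Ab, so Db is the root (a Db major triad).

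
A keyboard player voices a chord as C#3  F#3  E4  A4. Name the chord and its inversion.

F# minor seventh, second inversion

Reducing to letter names: C#, F#, E, A. These stack in thirds as F#–A–C#–E — an F# minor seventh chord.
With the fifth (C#) in the bass, the chord is in second inversion (figured bass 4/3).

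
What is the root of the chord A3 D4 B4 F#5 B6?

B

Reordering A, D, B, F# into stacked thirds gives B–D–F#–A; the bottom of that stack, B, is the root.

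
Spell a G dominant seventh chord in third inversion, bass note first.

Spelling G dominant seventh: G–B–D–F. In third inversion the seventh is bass, giving F, G, B, D from the bottom.

F, G, B, D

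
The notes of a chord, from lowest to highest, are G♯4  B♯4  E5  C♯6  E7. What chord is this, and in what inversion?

The distinct note names are G#, B#, E, C#. Stacked in thirds they read C#–E–G#–B#, which is a minor-major seventh chord on C#.
G# is the fifth of C# minor-major seventh; fifth in the bass means second inversion (figured bass 4/3).

C# minor-major seventh, second inversion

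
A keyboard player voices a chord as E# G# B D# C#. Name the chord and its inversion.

C# dominant ninth, first inversion

The distinct note names are E#, G#, B, D#, C#. Stacked in thirds they read C#–E#–G#–B–D#, which is a dominant ninth chord on C#.
E# is the third of C# dominant ninth; third in the bass means first inversion.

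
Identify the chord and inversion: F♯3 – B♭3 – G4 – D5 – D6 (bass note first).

G minor-major seventh, third inversion

The distinct note names are F#, Bb, G, D. Stacked in thirds they read G–Bb–D–F#, which is a minor-major seventh chord on G.
The lowest note is F#, the seventh of the chord, so this is third inversion (figured bass 4/2).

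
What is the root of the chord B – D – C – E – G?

B, D, C, E, G are the tones of a C major ninth chord (C–E–G–B–D), making C the root.

C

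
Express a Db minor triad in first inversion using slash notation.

First inversion of Db minor has the third (Fb) in the bass. As a slash chord: Dbm/Fb.

Dbm/Fb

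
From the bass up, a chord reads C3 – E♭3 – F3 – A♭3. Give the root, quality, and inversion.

The pitch classes C, Eb, F, Ab arrange in thirds as F–Ab–C–Eb: an F minor seventh chord.
C is the fifth of F minor seventh; fifth in the bass means second inversion (figured bass 4/3).

F minor seventh, second inversion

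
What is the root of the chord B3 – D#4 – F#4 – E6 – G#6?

E

B, D#, F#, E, G# are the tones of an E major ninth chord (E–G#–B–D#–F#), making E the root.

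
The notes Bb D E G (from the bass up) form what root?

Bb, D, E, G are the tones of an E half-diminished seventh chord (E–G–Bb–D), making E the root.

E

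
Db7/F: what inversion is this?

Db7/F means Db dominant seventh with F in the bass. F is the third of Db dominant seventh (Db–F–Ab–Cb), so this is first inversion.

first inversion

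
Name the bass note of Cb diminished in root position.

Cb

In root position the root is lowest. For Cb diminished (Cb–Ebb–Gbb) that is Cb.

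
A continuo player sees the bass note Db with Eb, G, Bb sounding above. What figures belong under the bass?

4/2

The notes Db, Eb, G, Bb stack in thirds as Eb–G–Bb–Db — an Eb dominant seventh chord. The bass Db is the seventh, so this is third inversion: figured 4/2.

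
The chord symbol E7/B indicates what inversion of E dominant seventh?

E7/B means E dominant seventh with B in the bass. B is the fifth of E dominant seventh (E–G#–B–D), so this is second inversion.

second inversion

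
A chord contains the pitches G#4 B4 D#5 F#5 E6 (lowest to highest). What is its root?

E

G#, B, D#, F#, E are the tones of an E major ninth chord (E–G#–B–D#–F#), making E the root.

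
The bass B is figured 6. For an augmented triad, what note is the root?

The figures 6 mean the third of the chord is in the bass. If B is the third of an augmented triad, the root is G (chord tones G–B–D#).

G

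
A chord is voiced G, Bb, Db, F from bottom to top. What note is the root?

G

The distinct letter names are G, Bb, Db, F. Arranged as a stack of thirds they read G–Bb–Db–F, so G is the root (a G half-diminished seventh chord).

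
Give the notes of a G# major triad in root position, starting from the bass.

G# major is G#–B#–D#. Root position puts the root (G#) in the bass, with the remaining tones above: G#, B#, D#.

G#, B#, D#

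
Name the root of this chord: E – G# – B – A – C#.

Reordering E, G#, B, A, C# into stacked thirds gives A–C#–E–G#–B; the bottom of that stack, A, is the root.

A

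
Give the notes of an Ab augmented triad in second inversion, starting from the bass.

Ab augmented is Ab–C–E. Second inversion puts the fifth (E) in the bass, with the remaining tones above: E, Ab, C.

E, Ab, C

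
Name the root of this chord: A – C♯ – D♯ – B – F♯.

B

A, C#, D#, B, F# are the tones of a B dominant ninth chord (B–D#–F#–A–C#), making B the root.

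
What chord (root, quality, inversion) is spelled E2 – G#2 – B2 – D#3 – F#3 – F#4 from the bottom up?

The distinct note names are E, G#, B, D#, F#. Stacked in thirds they read E–G#–B–D#–F#, which is a major ninth chord on E.
E is the root of E major ninth; root in the bass means root position.

E major ninth, root position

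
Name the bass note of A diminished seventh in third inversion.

The seventh of A diminished seventh (A–C–Eb–Gb) is Gb; that is the bass in third inversion.

Gb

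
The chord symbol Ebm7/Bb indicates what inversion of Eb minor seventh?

second inversion

Ebm7/Bb means Eb minor seventh with Bb in the bass. Bb is the fifth of Eb minor seventh (Eb–Gb–Bb–Db), so this is second inversion.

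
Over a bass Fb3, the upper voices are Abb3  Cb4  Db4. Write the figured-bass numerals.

6/5

The notes Fb, Abb, Cb, Db stack in thirds as Db–Fb–Abb–Cb — a Db half-diminished seventh chord. The bass Fb is the third, so this is first inversion: figured 6/5.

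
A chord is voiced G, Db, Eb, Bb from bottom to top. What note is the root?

Eb

The distinct letter names are G, Db, Eb, Bb. Arranged as a stack of thirds they read Eb–G–Bb–Db, so Eb is the root (an Eb dominant seventh chord).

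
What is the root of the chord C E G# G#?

Reordering C, E, G# into stacked thirds gives C–E–G#; the bottom of that stack, C, is the root.

C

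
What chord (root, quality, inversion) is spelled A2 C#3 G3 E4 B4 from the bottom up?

The distinct note names are A, C#, G, E, B. Stacked in thirds they read A–C#–E–G–B, which is a dominant ninth chord on A.
A is the root of A dominant ninth; root in the bass means root position.

A dominant ninth, root position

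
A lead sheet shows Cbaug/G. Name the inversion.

Cbaug/G means Cb augmented with G in the bass. G is the fifth of Cb augmented (Cb–Eb–G), so this is second inversion.

second inversion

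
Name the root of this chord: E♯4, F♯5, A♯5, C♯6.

The distinct letter names are E#, F#, A#, C#. Arranged as a stack of thirds they read F#–A#–C#–E#, so F# is the root (an F# major seventh chord).

F#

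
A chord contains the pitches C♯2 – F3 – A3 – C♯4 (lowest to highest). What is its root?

F

C#, F, A are the tones of an F augmented triad (F–A–C#), making F the root.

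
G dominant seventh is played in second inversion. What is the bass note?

G dominant seventh is G–B–D–F. Second inversion places the fifth in the bass: D.

D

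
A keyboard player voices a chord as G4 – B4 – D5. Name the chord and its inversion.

G major, root position

The distinct note names are G, B, D. Stacked in thirds they read G–B–D, which is a major triad on G.
With the root (G) in the bass, the chord is in root position (figured bass 5/3).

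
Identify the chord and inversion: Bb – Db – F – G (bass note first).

G half-diminished seventh, first inversion

The pitch classes Bb, Db, F, G arrange in thirds as G–Bb–Db–F: a G half-diminished seventh chord.
Bb is the third of G half-diminished seventh; third in the bass means first inversion (figured bass 6/5).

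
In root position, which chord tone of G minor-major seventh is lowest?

G

In root position the root is lowest. For G minor-major seventh (G–Bb–D–F#) that is G.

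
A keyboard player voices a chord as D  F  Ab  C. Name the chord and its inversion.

Reducing to letter names: D, F, Ab, C. These stack in thirds as D–F–Ab–C — a D half-diminished seventh chord.
With the root (D) in the bass, the chord is in root position (figured bass 7).

D half-diminished seventh, root position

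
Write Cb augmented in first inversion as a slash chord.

Cbaug/Eb

First inversion of Cb augmented has the third (Eb) in the bass. As a slash chord: Cbaug/Eb.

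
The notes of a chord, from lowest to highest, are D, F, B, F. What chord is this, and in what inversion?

The pitch classes D, F, B arrange in thirds as B–D–F: a B diminished triad.
The lowest note is D, the third of the chord, so this is first inversion (figured bass 6).

B diminished, first inversion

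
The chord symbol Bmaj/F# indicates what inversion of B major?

second inversion

Bmaj/F# means B major with F# in the bass. F# is the fifth of B major (B–D#–F#), so this is second inversion.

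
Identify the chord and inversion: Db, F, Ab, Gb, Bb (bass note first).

Gb major ninth, second inversion

The distinct note names are Db, F, Ab, Gb, Bb. Stacked in thirds they read Gb–Bb–Db–F–Ab, which is a major ninth chord on Gb.
Db is the fifth of Gb major ninth; fifth in the bass means second inversion.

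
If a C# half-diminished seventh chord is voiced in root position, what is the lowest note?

C#

In root position the root is lowest. For C# half-diminished seventh (C#–E–G–B) that is C#.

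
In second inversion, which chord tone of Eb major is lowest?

Eb major is Eb–G–Bb. Second inversion places the fifth in the bass: Bb.

Bb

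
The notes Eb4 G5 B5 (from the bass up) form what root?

Eb, G, B are the tones of an Eb augmented triad (Eb–G–B), making Eb the root.

Eb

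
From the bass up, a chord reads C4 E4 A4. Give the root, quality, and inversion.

A minor, first inversion

The distinct note names are C, E, A. Stacked in thirds they read A–C–E, which is a minor triad on A.
The lowest note is C, the third of the chord, so this is first inversion (figured bass 6).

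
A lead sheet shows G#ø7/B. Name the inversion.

G#ø7/B means G# half-diminished seventh with B in the bass. B is the third of G# half-diminished seventh (G#–B–D–F#), so this is first inversion.

first inversion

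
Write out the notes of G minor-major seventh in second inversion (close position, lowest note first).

The chord tones are G–Bb–D–F#. With the fifth (D) lowest for second inversion: D, F#, G, Bb.

D, F#, G, Bb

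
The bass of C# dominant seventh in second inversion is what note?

C# dominant seventh is C#–E#–G#–B. Second inversion places the fifth in the bass: G#.

G#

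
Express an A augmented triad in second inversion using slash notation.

Aaug/E#

Second inversion of A augmented has the fifth (E#) in the bass. As a slash chord: Aaug/E#.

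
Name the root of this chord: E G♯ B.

E

Reordering E, G#, B into stacked thirds gives E–G#–B; the bottom of that stack, E, is the root.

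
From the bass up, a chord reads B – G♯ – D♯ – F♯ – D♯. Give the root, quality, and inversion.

The pitch classes B, G#, D#, F# arrange in thirds as G#–B–D#–F#: a G# minor seventh chord.
The lowest note is B, the third of the chord, so this is first inversion (figured bass 6/5).

G# minor seventh, first inversion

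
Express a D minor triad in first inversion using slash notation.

First inversion of D minor has the third (F) in the bass. As a slash chord: Dm/F.

Dm/F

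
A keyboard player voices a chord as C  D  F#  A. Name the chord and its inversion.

The distinct note names are C, D, F#, A. Stacked in thirds they read D–F#–A–C, which is a dominant seventh chord on D.
With the seventh (C) in the bass, the chord is in third inversion (figured bass 4/2).

D dominant seventh, third inversion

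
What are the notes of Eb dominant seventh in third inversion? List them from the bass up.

Db, Eb, G, Bb

Spelling Eb dominant seventh: Eb–G–Bb–Db. In third inversion the seventh is bass, giving Db, Eb, G, Bb from the bottom.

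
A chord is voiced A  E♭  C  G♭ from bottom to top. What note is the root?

A

The distinct letter names are A, Eb, C, Gb. Arranged as a stack of thirds they read A–C–Eb–Gb, so A is the root (an A diminished seventh chord).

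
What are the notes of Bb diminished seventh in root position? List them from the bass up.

The chord tones are Bb–Db–Fb–Abb. With the root (Bb) lowest for root position: Bb, Db, Fb, Abb.

Bb, Db, Fb, Abb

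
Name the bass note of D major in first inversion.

F#

D major is D–F#–A. First inversion places the third in the bass: F#.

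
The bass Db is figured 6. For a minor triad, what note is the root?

Bb

The figures 6 mean the third of the chord is in the bass. If Db is the third of a minor triad, the root is Bb (chord tones Bb–Db–F).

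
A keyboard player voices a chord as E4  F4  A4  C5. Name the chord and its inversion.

F major seventh, third inversion

Reducing to letter names: E, F, A, C. These stack in thirds as F–A–C–E — an F major seventh chord.
With the seventh (E) in the bass, the chord is in third inversion (figured bass 4/2).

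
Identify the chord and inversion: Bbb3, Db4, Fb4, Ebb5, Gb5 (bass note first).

The distinct note names are Bbb, Db, Fb, Ebb, Gb. Stacked in thirds they read Ebb–Gb–Bbb–Db–Fb, which is a major ninth chord on Ebb.
The lowest note is Bbb, the fifth of the chord, so this is second inversion.

Ebb major ninth, second inversion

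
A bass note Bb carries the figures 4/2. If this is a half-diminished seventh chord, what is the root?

C

The figures 4/2 mean the seventh of the chord is in the bass. If Bb is the seventh of a half-diminished seventh chord, the root is C (chord tones C–Eb–Gb–Bb).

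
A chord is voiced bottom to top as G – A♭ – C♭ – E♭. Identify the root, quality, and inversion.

Ab minor-major seventh, third inversion

Reducing to letter names: G, Ab, Cb, Eb. These stack in thirds as Ab–Cb–Eb–G — an Ab minor-major seventh chord.
G is the seventh of Ab minor-major seventh; seventh in the bass means third inversion (figured bass 4/2).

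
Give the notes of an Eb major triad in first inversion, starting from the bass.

The chord tones are Eb–G–Bb. With the third (G) lowest for first inversion: G, Bb, Eb.

G, Bb, Eb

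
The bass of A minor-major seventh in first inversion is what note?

The third of A minor-major seventh (A–C–E–G#) is C; that is the bass in first inversion.

C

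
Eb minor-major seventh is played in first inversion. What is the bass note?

Gb

The third of Eb minor-major seventh (Eb–Gb–Bb–D) is Gb; that is the bass in first inversion.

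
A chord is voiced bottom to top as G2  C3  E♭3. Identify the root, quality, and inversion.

C minor, second inversion

The distinct note names are G, C, Eb. Stacked in thirds they read C–Eb–G, which is a minor triad on C.
The lowest note is G, the fifth of the chord, so this is second inversion (figured bass 6/4).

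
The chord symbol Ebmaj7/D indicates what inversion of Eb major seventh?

Ebmaj7/D means Eb major seventh with D in the bass. D is the seventh of Eb major seventh (Eb–G–Bb–D), so this is third inversion.

third inversion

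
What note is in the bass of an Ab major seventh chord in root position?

Ab

The root of Ab major seventh (Ab–C–Eb–G) is Ab; that is the bass in root position.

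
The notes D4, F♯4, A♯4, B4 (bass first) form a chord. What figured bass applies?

The notes D, F#, A#, B stack in thirds as B–D–F#–A# — a B minor-major seventh chord. The bass D is the third, so this is first inversion: figured 6/5.

6/5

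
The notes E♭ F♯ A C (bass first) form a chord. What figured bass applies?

The notes Eb, F#, A, C stack in thirds as F#–A–C–Eb — an F# diminished seventh chord. The bass Eb is the seventh, so this is third inversion: figured 4/2.

4/2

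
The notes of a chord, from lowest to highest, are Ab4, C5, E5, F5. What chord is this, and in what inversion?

F minor-major seventh, first inversion

The pitch classes Ab, C, E, F arrange in thirds as F–Ab–C–E: an F minor-major seventh chord.
Ab is the third of F minor-major seventh; third in the bass means first inversion (figured bass 6/5).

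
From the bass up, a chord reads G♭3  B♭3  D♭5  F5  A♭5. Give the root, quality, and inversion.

The distinct note names are Gb, Bb, Db, F, Ab. Stacked in thirds they read Gb–Bb–Db–F–Ab, which is a major ninth chord on Gb.
The lowest note is Gb, the root of the chord, so this is root position.

Gb major ninth, root position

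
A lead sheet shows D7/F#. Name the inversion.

D7/F# means D dominant seventh with F# in the bass. F# is the third of D dominant seventh (D–F#–A–C), so this is first inversion.

first inversion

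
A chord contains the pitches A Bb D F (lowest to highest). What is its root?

Bb

Reordering A, Bb, D, F into stacked thirds gives Bb–D–F–A; the bottom of that stack, Bb, is the root.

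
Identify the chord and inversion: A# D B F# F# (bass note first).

Reducing to letter names: A#, D, B, F#. These stack in thirds as B–D–F#–A# — a B minor-major seventh chord.
With the seventh (A#) in the bass, the chord is in third inversion (figured bass 4/2).

B minor-major seventh, third inversion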